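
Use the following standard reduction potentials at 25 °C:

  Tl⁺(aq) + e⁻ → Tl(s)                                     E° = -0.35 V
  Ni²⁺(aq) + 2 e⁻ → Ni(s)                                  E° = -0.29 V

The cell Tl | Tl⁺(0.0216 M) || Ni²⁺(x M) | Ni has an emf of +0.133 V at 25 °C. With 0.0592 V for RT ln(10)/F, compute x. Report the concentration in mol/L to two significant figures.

0.14 M

Ni²⁺/Ni is the cathode, Tl⁺/Tl the anode: E°cell = +0.06 V, n = 2.
Overall reaction: Ni²⁺(aq) + 2 Tl(s) → Ni(s) + 2 Tl⁺(aq); Q = [Tl⁺]^2/[Ni²⁺]^1.
From E = E° − (0.0592/n) log Q: log Q = (E° − E)·n/0.0592 = (+0.06 − (+0.133))·2/0.0592 = -2.4662.
So 1·log[Ni²⁺] = 2·log(0.0216) − log Q = -3.3311 − (-2.4662) = -0.8649; [Ni²⁺] = 10^(-0.8649) ≈ 0.14 M.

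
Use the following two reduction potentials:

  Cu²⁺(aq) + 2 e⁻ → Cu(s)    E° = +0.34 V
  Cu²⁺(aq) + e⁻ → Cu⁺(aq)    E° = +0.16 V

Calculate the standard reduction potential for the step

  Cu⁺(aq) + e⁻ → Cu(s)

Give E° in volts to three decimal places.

Sequential free energies add, so n₃E°₃ = n₁E°₁ + n₂E°₂.
With n₃ = 2, and the known step contributing 1×(+0.16) V, the unknown satisfies 1·E° = 2×(+0.34) − 1×(+0.16) = +0.520.
E° = +0.520 / 1 = +0.520 V.

+0.520 V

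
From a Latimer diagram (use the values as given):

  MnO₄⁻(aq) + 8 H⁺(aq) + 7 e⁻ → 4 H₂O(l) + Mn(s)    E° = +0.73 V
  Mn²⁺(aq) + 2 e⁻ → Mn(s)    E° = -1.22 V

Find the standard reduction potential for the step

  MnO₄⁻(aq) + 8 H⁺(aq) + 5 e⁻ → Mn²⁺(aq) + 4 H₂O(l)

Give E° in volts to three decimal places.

Sequential free energies add, so n₃E°₃ = n₁E°₁ + n₂E°₂.
With n₃ = 7, and the known step contributing 2×(-1.22) V, the unknown satisfies 5·E° = 7×(+0.73) − 2×(-1.22) = +7.550.
E° = +7.550 / 5 = +1.510 V.

+1.510 V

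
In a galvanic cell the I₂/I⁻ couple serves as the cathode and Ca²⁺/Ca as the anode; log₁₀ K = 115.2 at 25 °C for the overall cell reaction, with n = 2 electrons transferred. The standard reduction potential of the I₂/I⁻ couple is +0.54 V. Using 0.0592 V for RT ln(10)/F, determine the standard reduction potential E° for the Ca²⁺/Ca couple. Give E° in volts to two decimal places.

E°cell = (0.0592/n)·log K = (0.0592/2)(115.2) = +3.410 V.
Since I₂/I⁻ is the cathode and Ca²⁺/Ca the anode, E°cell = E°(I₂/I⁻) − E°(Ca²⁺/Ca).
So E°(Ca²⁺/Ca) = E°(I₂/I⁻) − E°cell = (+0.54) − (+3.410) = -2.87 V.

-2.87 V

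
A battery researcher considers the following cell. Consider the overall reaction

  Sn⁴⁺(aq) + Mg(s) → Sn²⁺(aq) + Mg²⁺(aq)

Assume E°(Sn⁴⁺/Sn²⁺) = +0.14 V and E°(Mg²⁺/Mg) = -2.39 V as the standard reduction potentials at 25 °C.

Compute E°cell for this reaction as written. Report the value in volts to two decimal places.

The Sn⁴⁺/Sn²⁺ couple has the higher reduction potential, so it is the cathode; Mg²⁺/Mg is oxidised at the anode.
E°cell = E°(cathode) − E°(anode) = (+0.14) − (-2.39) = +2.53 V.
Since E°cell > 0, the reaction is spontaneous under standard conditions.

+2.53 V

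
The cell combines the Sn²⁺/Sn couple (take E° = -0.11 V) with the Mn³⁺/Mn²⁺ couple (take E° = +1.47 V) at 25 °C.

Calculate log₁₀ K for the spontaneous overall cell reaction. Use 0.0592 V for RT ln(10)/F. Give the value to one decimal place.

53.4

Cathode: Mn³⁺/Mn²⁺; anode: Sn²⁺/Sn. E°cell = +1.58 V, n = 2.
log K = nE°cell / 0.0592 = (2)(+1.58) / 0.0592 = 53.4.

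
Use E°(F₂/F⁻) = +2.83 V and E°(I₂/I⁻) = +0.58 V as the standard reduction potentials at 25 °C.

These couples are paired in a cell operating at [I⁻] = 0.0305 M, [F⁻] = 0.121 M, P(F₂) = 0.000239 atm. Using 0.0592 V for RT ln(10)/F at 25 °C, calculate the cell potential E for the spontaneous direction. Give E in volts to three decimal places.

+2.107 V

F₂/F⁻ is the cathode (higher E°), I₂/I⁻ the anode: E°cell = +2.83 − (+0.58) = +2.25 V, n = 2.
Overall: F₂(g) + 2 I⁻(aq) → 2 F⁻(aq) + I₂(s)
Q = [F⁻]^2 / (P(F₂)·[I⁻]^2); log Q = 4.819.
E = E° − (0.0592/n) log Q = +2.25 − (0.0592/2)(4.819) = +2.107 V.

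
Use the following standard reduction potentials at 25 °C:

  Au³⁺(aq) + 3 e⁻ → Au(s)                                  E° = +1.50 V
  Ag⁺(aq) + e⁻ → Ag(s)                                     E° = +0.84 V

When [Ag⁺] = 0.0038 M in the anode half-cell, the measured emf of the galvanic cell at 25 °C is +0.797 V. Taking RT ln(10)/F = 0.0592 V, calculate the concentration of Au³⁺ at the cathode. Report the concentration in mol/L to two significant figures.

0.48 M

Au³⁺/Au is the cathode, Ag⁺/Ag the anode: E°cell = +0.66 V, n = 3.
Overall reaction: Au³⁺(aq) + 3 Ag(s) → Au(s) + 3 Ag⁺(aq); Q = [Ag⁺]^3/[Au³⁺]^1.
From E = E° − (0.0592/n) log Q: log Q = (E° − E)·n/0.0592 = (+0.66 − (+0.797))·3/0.0592 = -6.9426.
So 1·log[Au³⁺] = 3·log(0.0038) − log Q = -7.2606 − (-6.9426) = -0.3180; [Au³⁺] = 10^(-0.3180) ≈ 0.48 M.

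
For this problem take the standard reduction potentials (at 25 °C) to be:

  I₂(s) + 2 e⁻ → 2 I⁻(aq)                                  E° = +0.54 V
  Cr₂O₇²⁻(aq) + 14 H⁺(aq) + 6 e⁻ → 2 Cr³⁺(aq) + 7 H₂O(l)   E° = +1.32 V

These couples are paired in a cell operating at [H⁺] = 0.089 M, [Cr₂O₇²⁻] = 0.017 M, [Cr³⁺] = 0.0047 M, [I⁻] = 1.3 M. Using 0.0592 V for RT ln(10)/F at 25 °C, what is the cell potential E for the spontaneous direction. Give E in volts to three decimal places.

Cr₂O₇²⁻/Cr³⁺ is the cathode (higher E°), I₂/I⁻ the anode: E°cell = +1.32 − (+0.54) = +0.78 V, n = 6.
Overall: Cr₂O₇²⁻(aq) + 14 H⁺(aq) + 6 I⁻(aq) → 2 Cr³⁺(aq) + 7 H₂O(l) + 3 I₂(s)
Q = [Cr³⁺]^2 / ([Cr₂O₇²⁻]·[H⁺]^14·[I⁻]^6); log Q = 11.139.
E = E° − (0.0592/n) log Q = +0.78 − (0.0592/6)(11.139) = +0.670 V.

+0.670 V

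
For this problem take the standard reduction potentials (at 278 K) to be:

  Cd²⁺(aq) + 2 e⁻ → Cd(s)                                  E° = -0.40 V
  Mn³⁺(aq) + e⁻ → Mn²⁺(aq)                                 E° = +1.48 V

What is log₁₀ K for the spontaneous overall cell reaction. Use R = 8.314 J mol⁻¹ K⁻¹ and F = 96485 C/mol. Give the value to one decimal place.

Cathode: Mn³⁺/Mn²⁺; anode: Cd²⁺/Cd. E°cell = (+1.48) − (-0.40) = +1.88 V, with n = 2.
ΔG° = −nFE° = −RT ln K, so ln K = nFE°/(RT) = (2)(96485)(+1.88) / ((8.314)(278)) = 156.961.
log₁₀ K = 156.961 / ln 10 = 68.2.

68.2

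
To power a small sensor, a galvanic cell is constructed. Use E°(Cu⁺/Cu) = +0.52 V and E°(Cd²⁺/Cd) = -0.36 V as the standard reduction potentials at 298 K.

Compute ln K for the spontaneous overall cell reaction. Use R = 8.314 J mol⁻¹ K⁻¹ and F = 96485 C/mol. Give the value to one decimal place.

68.5

Cathode: Cu⁺/Cu; anode: Cd²⁺/Cd. E°cell = (+0.52) − (-0.36) = +0.88 V, with n = 2.
ΔG° = −nFE° = −RT ln K, so ln K = nFE°/(RT) = (2)(96485)(+0.88) / ((8.314)(298)) = 68.540.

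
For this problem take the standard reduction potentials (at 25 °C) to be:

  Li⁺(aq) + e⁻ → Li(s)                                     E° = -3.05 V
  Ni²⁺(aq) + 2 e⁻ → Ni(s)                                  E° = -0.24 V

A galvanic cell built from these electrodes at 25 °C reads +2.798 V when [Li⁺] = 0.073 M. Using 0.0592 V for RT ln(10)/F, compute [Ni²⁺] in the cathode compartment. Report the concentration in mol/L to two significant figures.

0.0021 M

Ni²⁺/Ni is the cathode, Li⁺/Li the anode: E°cell = +2.81 V, n = 2.
Overall reaction: Ni²⁺(aq) + 2 Li(s) → Ni(s) + 2 Li⁺(aq); Q = [Li⁺]^2/[Ni²⁺]^1.
From E = E° − (0.0592/n) log Q: log Q = (E° − E)·n/0.0592 = (+2.81 − (+2.798))·2/0.0592 = 0.4054.
So 1·log[Ni²⁺] = 2·log(0.073) − log Q = -2.2734 − (0.4054) = -2.6788; [Ni²⁺] = 10^(-2.6788) ≈ 0.0021 M.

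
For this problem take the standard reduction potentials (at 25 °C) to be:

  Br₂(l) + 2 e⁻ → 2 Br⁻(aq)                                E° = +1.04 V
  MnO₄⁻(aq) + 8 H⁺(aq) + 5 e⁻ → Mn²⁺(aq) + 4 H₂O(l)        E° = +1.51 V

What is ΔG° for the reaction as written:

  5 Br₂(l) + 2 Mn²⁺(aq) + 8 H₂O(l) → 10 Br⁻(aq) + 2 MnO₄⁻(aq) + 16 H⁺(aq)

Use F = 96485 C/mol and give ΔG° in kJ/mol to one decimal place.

+453.5 kJ/mol

As written, Br₂/Br⁻ is reduced (cathode) and MnO₄⁻/Mn²⁺ is oxidised (anode), so E°cell = (+1.04) − (+1.51) = -0.47 V.
Balancing electrons gives n = 10.
ΔG° = −nFE° = −(10)(96485)(-0.47) = 453,480 J = +453.5 kJ/mol.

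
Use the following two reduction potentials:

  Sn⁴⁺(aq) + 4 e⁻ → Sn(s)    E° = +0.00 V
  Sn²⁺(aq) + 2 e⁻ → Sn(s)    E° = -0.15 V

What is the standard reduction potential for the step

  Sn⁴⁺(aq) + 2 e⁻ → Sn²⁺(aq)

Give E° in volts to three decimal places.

+0.150 V

Sequential free energies add, so n₃E°₃ = n₁E°₁ + n₂E°₂.
With n₃ = 4, and the known step contributing 2×(-0.15) V, the unknown satisfies 2·E° = 4×(+0.00) − 2×(-0.15) = +0.300.
E° = +0.300 / 2 = +0.150 V.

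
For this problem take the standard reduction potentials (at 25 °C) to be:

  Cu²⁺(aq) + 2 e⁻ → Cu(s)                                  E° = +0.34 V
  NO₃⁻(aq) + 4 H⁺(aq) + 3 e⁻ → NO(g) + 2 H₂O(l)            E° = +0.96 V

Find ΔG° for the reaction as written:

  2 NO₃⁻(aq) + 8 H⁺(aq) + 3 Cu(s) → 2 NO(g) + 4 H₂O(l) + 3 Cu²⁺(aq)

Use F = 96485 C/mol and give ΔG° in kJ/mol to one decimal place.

-358.9 kJ/mol

As written, NO₃⁻/NO is reduced (cathode) and Cu²⁺/Cu is oxidised (anode), so E°cell = (+0.96) − (+0.34) = +0.62 V.
Balancing electrons gives n = 6.
ΔG° = −nFE° = −(6)(96485)(+0.62) = -358,924 J = -358.9 kJ/mol.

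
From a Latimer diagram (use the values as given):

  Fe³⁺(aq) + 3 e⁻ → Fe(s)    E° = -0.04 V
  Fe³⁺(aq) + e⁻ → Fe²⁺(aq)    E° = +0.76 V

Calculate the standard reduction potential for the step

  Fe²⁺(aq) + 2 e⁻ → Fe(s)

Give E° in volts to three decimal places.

-0.440 V

Sequential free energies add, so n₃E°₃ = n₁E°₁ + n₂E°₂.
With n₃ = 3, and the known step contributing 1×(+0.76) V, the unknown satisfies 2·E° = 3×(-0.04) − 1×(+0.76) = -0.880.
E° = -0.880 / 2 = -0.440 V.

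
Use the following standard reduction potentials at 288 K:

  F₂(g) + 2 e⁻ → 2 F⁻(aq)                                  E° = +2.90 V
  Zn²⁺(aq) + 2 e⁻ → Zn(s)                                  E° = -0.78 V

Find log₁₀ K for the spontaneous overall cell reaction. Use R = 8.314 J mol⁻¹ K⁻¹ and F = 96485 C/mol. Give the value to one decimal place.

Cathode: F₂/F⁻; anode: Zn²⁺/Zn. E°cell = (+2.90) − (-0.78) = +3.68 V, with n = 2.
ΔG° = −nFE° = −RT ln K, so ln K = nFE°/(RT) = (2)(96485)(+3.68) / ((8.314)(288)) = 296.575.
log₁₀ K = 296.575 / ln 10 = 128.8.

128.8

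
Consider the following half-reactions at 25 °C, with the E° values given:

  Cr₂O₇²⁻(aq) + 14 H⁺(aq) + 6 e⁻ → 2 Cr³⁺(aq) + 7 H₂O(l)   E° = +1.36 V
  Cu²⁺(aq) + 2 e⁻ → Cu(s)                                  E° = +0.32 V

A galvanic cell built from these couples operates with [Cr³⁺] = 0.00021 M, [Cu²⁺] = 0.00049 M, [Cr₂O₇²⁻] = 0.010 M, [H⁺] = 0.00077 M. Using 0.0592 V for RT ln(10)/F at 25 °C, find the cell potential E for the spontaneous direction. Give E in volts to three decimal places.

Cr₂O₇²⁻/Cr³⁺ is the cathode (higher E°), Cu²⁺/Cu the anode: E°cell = +1.36 − (+0.32) = +1.04 V, n = 6.
Overall: Cr₂O₇²⁻(aq) + 14 H⁺(aq) + 3 Cu(s) → 2 Cr³⁺(aq) + 7 H₂O(l) + 3 Cu²⁺(aq)
Q = [Cr³⁺]^2·[Cu²⁺]^3 / ([Cr₂O₇²⁻]·[H⁺]^14); log Q = 28.304.
E = E° − (0.0592/n) log Q = +1.04 − (0.0592/6)(28.304) = +0.761 V.

+0.761 V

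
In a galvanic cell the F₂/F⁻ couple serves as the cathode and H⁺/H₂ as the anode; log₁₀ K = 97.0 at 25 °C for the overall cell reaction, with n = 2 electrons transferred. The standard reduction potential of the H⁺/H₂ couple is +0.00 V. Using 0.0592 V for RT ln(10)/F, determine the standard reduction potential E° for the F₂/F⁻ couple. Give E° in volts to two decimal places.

E°cell = (0.0592/n)·log K = (0.0592/2)(97.0) = +2.871 V.
Since F₂/F⁻ is the cathode and H⁺/H₂ the anode, E°cell = E°(F₂/F⁻) − E°(H⁺/H₂).
So E°(F₂/F⁻) = E°cell + E°(H⁺/H₂) = +2.871 + (+0.00) = +2.87 V.

+2.87 V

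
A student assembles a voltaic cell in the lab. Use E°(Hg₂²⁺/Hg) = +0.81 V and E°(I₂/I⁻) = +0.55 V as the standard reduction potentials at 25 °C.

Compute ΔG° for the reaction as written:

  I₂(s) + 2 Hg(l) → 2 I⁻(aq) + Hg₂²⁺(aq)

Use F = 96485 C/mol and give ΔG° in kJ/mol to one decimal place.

+50.2 kJ/mol

As written, I₂/I⁻ is reduced (cathode) and Hg₂²⁺/Hg is oxidised (anode), so E°cell = (+0.55) − (+0.81) = -0.26 V.
Balancing electrons gives n = 2.
ΔG° = −nFE° = −(2)(96485)(-0.26) = 50,172 J = +50.2 kJ/mol.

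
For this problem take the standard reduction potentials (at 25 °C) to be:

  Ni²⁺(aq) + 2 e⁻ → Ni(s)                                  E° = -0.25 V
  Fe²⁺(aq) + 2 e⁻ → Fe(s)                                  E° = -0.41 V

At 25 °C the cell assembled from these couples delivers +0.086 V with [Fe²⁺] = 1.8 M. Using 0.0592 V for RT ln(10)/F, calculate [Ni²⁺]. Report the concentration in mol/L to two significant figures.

0.0057 M

Ni²⁺/Ni is the cathode, Fe²⁺/Fe the anode: E°cell = +0.16 V, n = 2.
Overall reaction: Ni²⁺(aq) + Fe(s) → Ni(s) + Fe²⁺(aq); Q = [Fe²⁺]^1/[Ni²⁺]^1.
From E = E° − (0.0592/n) log Q: log Q = (E° − E)·n/0.0592 = (+0.16 − (+0.086))·2/0.0592 = 2.5000.
So 1·log[Ni²⁺] = 1·log(1.8) − log Q = 0.2553 − (2.5000) = -2.2447; [Ni²⁺] = 10^(-2.2447) ≈ 0.0057 M.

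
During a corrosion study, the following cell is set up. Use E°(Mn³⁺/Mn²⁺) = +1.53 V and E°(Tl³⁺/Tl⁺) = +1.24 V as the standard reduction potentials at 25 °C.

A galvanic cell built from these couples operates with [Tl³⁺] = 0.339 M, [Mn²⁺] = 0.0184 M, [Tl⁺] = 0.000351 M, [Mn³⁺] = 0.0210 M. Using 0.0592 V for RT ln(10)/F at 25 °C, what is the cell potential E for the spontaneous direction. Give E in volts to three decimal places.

Mn³⁺/Mn²⁺ is the cathode (higher E°), Tl³⁺/Tl⁺ the anode: E°cell = +1.53 − (+1.24) = +0.29 V, n = 2.
Overall: 2 Mn³⁺(aq) + Tl⁺(aq) → 2 Mn²⁺(aq) + Tl³⁺(aq)
Q = [Mn²⁺]^2·[Tl³⁺] / ([Mn³⁺]^2·[Tl⁺]); log Q = 2.870.
E = E° − (0.0592/n) log Q = +0.29 − (0.0592/2)(2.870) = +0.205 V.

+0.205 V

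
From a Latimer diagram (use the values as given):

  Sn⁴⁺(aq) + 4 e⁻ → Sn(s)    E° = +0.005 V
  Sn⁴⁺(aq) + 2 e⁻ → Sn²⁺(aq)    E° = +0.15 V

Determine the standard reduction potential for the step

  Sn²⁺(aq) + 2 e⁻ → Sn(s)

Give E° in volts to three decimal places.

Sequential free energies add, so n₃E°₃ = n₁E°₁ + n₂E°₂.
With n₃ = 4, and the known step contributing 2×(+0.15) V, the unknown satisfies 2·E° = 4×(+0.005) − 2×(+0.15) = -0.280.
E° = -0.280 / 2 = -0.140 V.

-0.140 V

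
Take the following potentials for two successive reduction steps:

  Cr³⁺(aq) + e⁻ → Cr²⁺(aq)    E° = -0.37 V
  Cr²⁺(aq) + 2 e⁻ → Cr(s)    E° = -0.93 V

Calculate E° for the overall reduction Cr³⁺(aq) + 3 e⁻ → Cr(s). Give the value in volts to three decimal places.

-0.743 V

Adding the free-energy changes (−nFE°) of the two steps gives −n₃FE°₃ = −n₁FE°₁ − n₂FE°₂.
E°₃ = (1×-0.37 + 2×-0.93) / 3 = (-2.230) / 3 = -0.743 V.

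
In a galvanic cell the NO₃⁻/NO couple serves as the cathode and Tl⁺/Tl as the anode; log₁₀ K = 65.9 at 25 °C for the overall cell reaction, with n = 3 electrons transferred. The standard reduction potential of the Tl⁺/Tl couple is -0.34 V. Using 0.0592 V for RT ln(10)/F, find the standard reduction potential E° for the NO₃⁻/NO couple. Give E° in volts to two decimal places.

E°cell = (0.0592/n)·log K = (0.0592/3)(65.9) = +1.300 V.
Since NO₃⁻/NO is the cathode and Tl⁺/Tl the anode, E°cell = E°(NO₃⁻/NO) − E°(Tl⁺/Tl).
So E°(NO₃⁻/NO) = E°cell + E°(Tl⁺/Tl) = +1.300 + (-0.34) = +0.96 V.

+0.96 V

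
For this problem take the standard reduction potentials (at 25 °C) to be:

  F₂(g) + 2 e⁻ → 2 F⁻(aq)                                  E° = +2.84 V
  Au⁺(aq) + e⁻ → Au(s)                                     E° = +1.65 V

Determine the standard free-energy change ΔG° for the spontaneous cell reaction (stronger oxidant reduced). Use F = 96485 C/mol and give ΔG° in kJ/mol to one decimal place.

F₂/F⁻ (E° = +2.84 V) is the cathode; Au⁺/Au (E° = +1.65 V) is the anode, so E°cell = +1.19 V.
Balancing electrons gives n = 2 (lcm of 2 and 1).
ΔG° = −nFE° = −(2)(96485)(+1.19) = -229,634 J = -229.6 kJ/mol.

-229.6 kJ/mol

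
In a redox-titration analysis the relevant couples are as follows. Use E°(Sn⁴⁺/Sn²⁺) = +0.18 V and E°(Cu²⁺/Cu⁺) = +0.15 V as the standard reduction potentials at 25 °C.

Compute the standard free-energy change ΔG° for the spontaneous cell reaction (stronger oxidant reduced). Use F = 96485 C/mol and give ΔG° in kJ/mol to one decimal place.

Sn⁴⁺/Sn²⁺ (E° = +0.18 V) is the cathode; Cu²⁺/Cu⁺ (E° = +0.15 V) is the anode, so E°cell = +0.03 V.
Balancing electrons gives n = 2 (lcm of 2 and 1).
ΔG° = −nFE° = −(2)(96485)(+0.03) = -5,789 J = -5.8 kJ/mol.

-5.8 kJ/mol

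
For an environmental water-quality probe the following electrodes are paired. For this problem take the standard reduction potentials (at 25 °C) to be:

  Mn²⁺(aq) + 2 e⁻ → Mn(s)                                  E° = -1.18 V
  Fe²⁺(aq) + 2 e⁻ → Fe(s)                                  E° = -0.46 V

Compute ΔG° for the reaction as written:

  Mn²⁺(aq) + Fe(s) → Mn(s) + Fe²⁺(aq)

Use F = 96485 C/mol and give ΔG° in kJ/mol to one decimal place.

As written, Mn²⁺/Mn is reduced (cathode) and Fe²⁺/Fe is oxidised (anode), so E°cell = (-1.18) − (-0.46) = -0.72 V.
Balancing electrons gives n = 2.
ΔG° = −nFE° = −(2)(96485)(-0.72) = 138,938 J = +138.9 kJ/mol.

+138.9 kJ/mol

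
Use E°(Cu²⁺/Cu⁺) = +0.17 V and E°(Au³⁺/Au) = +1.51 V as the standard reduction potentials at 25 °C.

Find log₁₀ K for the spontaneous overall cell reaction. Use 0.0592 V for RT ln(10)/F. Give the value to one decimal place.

Cathode: Au³⁺/Au; anode: Cu²⁺/Cu⁺. E°cell = +1.34 V, n = 3.
log K = nE°cell / 0.0592 = (3)(+1.34) / 0.0592 = 67.9.

67.9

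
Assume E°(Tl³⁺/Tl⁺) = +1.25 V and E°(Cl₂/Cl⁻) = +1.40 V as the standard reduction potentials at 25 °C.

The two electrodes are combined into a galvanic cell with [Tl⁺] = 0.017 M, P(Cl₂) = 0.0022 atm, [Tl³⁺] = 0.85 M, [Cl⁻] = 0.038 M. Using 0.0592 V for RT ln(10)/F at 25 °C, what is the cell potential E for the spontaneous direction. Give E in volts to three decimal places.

+0.105 V

Cl₂/Cl⁻ is the cathode (higher E°), Tl³⁺/Tl⁺ the anode: E°cell = +1.40 − (+1.25) = +0.15 V, n = 2.
Overall: Cl₂(g) + Tl⁺(aq) → 2 Cl⁻(aq) + Tl³⁺(aq)
Q = [Cl⁻]^2·[Tl³⁺] / (P(Cl₂)·[Tl⁺]); log Q = 1.516.
E = E° − (0.0592/n) log Q = +0.15 − (0.0592/2)(1.516) = +0.105 V.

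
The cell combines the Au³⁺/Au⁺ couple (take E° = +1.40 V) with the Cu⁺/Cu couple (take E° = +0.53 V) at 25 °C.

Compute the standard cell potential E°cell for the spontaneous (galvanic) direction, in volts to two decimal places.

The Au³⁺/Au⁺ couple has the higher reduction potential, so it is the cathode; Cu⁺/Cu is oxidised at the anode.
E°cell = E°(cathode) − E°(anode) = (+1.40) − (+0.53) = +0.87 V.
Since E°cell > 0, the reaction is spontaneous under standard conditions.

+0.87 V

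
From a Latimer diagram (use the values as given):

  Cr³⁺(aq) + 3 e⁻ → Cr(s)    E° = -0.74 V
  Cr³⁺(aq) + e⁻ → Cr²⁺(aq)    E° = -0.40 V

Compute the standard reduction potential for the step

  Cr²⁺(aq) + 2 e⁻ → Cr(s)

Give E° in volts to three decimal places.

-0.910 V

Sequential free energies add, so n₃E°₃ = n₁E°₁ + n₂E°₂.
With n₃ = 3, and the known step contributing 1×(-0.40) V, the unknown satisfies 2·E° = 3×(-0.74) − 1×(-0.40) = -1.820.
E° = -1.820 / 2 = -0.910 V.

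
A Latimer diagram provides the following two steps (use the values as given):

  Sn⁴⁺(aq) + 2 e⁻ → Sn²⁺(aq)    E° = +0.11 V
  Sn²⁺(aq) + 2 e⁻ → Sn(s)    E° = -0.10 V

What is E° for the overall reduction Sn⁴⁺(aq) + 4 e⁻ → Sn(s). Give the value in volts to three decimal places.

+0.005 V

Standard free energies of sequential steps add: ΔG°₃ = ΔG°₁ + ΔG°₂, so n₃E°₃ = n₁E°₁ + n₂E°₂.
E°₃ = (2×+0.11 + 2×-0.10) / 4 = (+0.020) / 4 = +0.005 V.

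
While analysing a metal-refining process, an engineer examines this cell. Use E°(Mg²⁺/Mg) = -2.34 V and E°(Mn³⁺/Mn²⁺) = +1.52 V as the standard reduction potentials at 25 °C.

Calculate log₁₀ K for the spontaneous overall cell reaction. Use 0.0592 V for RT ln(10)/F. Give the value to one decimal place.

Cathode: Mn³⁺/Mn²⁺; anode: Mg²⁺/Mg. E°cell = +3.86 V, n = 2.
log K = nE°cell / 0.0592 = (2)(+3.86) / 0.0592 = 130.4.

130.4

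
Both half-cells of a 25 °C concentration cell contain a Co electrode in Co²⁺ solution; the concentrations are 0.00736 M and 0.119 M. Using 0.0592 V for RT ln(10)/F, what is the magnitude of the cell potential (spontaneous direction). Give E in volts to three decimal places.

For a concentration cell E°cell = 0. The 0.119 M side is the cathode (reduction is favoured where [Co²⁺] is higher).
With n = 2, E = −(0.0592/2) log([Co²⁺]ₐₙ/[Co²⁺]꜀ₐₜ) = −(0.0592/2) log(0.00736/0.119) = −(0.0592/2)(-1.209) = +0.036 V.

+0.036 V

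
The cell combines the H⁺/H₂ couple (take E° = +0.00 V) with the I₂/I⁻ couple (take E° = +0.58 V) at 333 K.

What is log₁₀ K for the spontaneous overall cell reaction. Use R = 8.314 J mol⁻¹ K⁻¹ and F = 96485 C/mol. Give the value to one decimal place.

17.6

Cathode: I₂/I⁻; anode: H⁺/H₂. E°cell = (+0.58) − (+0.00) = +0.58 V, with n = 2.
ΔG° = −nFE° = −RT ln K, so ln K = nFE°/(RT) = (2)(96485)(+0.58) / ((8.314)(333)) = 40.426.
log₁₀ K = 40.426 / ln 10 = 17.6.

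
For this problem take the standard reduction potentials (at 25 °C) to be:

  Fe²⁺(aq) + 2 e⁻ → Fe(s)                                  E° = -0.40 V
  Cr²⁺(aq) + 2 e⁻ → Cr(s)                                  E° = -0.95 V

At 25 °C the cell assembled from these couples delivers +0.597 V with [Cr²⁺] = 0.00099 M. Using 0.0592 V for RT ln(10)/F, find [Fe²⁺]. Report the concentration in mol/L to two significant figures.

0.038 M

Fe²⁺/Fe is the cathode, Cr²⁺/Cr the anode: E°cell = +0.55 V, n = 2.
Overall reaction: Fe²⁺(aq) + Cr(s) → Fe(s) + Cr²⁺(aq); Q = [Cr²⁺]^1/[Fe²⁺]^1.
From E = E° − (0.0592/n) log Q: log Q = (E° − E)·n/0.0592 = (+0.55 − (+0.597))·2/0.0592 = -1.5878.
So 1·log[Fe²⁺] = 1·log(0.00099) − log Q = -3.0044 − (-1.5878) = -1.4166; [Fe²⁺] = 10^(-1.4166) ≈ 0.038 M.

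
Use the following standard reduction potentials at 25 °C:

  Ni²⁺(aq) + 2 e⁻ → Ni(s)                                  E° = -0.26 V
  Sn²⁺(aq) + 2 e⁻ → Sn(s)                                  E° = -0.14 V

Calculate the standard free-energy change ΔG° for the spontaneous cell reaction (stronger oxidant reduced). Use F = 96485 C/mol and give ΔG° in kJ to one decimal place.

-23.2 kJ

Sn²⁺/Sn (E° = -0.14 V) is the cathode; Ni²⁺/Ni (E° = -0.26 V) is the anode, so E°cell = +0.12 V.
Balancing electrons gives n = 2 (lcm of 2 and 2).
ΔG° = −nFE° = −(2)(96485)(+0.12) = -23,156 J = -23.2 kJ.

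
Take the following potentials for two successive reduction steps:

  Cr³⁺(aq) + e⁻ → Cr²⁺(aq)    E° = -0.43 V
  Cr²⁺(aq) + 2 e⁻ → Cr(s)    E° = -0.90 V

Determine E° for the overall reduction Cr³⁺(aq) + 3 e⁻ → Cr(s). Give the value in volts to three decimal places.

Standard free energies of sequential steps add: ΔG°₃ = ΔG°₁ + ΔG°₂, so n₃E°₃ = n₁E°₁ + n₂E°₂.
E°₃ = (1×-0.43 + 2×-0.90) / 3 = (-2.230) / 3 = -0.743 V.

-0.743 V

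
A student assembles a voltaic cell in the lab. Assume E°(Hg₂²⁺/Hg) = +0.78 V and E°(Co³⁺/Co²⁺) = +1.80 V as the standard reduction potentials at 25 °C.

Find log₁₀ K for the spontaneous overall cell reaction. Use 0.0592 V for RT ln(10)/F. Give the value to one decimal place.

Cathode: Co³⁺/Co²⁺; anode: Hg₂²⁺/Hg. E°cell = +1.02 V, n = 2.
log K = nE°cell / 0.0592 = (2)(+1.02) / 0.0592 = 34.5.

34.5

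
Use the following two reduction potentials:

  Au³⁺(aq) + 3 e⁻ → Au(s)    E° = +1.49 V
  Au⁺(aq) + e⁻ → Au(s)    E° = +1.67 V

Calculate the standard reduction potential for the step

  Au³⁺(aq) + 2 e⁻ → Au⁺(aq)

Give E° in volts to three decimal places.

+1.400 V

Sequential free energies add, so n₃E°₃ = n₁E°₁ + n₂E°₂.
With n₃ = 3, and the known step contributing 1×(+1.67) V, the unknown satisfies 2·E° = 3×(+1.49) − 1×(+1.67) = +2.800.
E° = +2.800 / 2 = +1.400 V.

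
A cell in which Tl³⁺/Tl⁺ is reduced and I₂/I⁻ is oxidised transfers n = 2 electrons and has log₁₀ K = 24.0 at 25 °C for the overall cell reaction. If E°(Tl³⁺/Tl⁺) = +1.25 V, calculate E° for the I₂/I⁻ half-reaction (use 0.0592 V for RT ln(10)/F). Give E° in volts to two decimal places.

+0.54 V

E°cell = (0.0592/n)·log K = (0.0592/2)(24.0) = +0.710 V.
Since Tl³⁺/Tl⁺ is the cathode and I₂/I⁻ the anode, E°cell = E°(Tl³⁺/Tl⁺) − E°(I₂/I⁻).
So E°(I₂/I⁻) = E°(Tl³⁺/Tl⁺) − E°cell = (+1.25) − (+0.710) = +0.54 V.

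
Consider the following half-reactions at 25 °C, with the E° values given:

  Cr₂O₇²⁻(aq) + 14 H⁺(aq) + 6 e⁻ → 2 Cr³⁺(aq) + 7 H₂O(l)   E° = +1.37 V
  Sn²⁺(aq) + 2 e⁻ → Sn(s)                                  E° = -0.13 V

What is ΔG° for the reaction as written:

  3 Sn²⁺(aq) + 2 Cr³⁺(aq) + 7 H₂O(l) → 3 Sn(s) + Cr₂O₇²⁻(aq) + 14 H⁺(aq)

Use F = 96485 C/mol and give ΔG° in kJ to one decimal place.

+868.4 kJ

As written, Sn²⁺/Sn is reduced (cathode) and Cr₂O₇²⁻/Cr³⁺ is oxidised (anode), so E°cell = (-0.13) − (+1.37) = -1.50 V.
Balancing electrons gives n = 6.
ΔG° = −nFE° = −(6)(96485)(-1.50) = 868,365 J = +868.4 kJ.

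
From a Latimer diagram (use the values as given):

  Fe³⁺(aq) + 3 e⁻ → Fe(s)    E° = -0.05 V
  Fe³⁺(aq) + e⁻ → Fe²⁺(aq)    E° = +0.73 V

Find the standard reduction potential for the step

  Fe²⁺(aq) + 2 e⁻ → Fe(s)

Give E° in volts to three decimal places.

Sequential free energies add, so n₃E°₃ = n₁E°₁ + n₂E°₂.
With n₃ = 3, and the known step contributing 1×(+0.73) V, the unknown satisfies 2·E° = 3×(-0.05) − 1×(+0.73) = -0.880.
E° = -0.880 / 2 = -0.440 V.

-0.440 V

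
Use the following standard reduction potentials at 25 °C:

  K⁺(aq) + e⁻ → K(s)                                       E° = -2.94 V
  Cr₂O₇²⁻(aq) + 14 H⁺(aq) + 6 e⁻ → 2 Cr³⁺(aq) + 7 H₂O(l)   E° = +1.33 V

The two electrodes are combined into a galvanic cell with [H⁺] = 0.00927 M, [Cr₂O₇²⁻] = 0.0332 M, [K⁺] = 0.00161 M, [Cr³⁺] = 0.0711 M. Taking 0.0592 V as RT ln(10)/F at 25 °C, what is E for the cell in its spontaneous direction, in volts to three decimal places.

Cr₂O₇²⁻/Cr³⁺ is the cathode (higher E°), K⁺/K the anode: E°cell = +1.33 − (-2.94) = +4.27 V, n = 6.
Overall: Cr₂O₇²⁻(aq) + 14 H⁺(aq) + 6 K(s) → 2 Cr³⁺(aq) + 7 H₂O(l) + 6 K⁺(aq)
Q = [Cr³⁺]^2·[K⁺]^6 / ([Cr₂O₇²⁻]·[H⁺]^14); log Q = 10.884.
E = E° − (0.0592/n) log Q = +4.27 − (0.0592/6)(10.884) = +4.163 V.

+4.163 V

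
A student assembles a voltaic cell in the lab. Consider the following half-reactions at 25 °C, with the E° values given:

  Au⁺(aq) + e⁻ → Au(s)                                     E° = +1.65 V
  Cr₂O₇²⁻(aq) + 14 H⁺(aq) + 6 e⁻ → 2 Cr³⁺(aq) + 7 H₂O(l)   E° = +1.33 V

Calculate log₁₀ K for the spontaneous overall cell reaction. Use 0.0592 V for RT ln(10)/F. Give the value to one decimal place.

32.4

Cathode: Au⁺/Au; anode: Cr₂O₇²⁻/Cr³⁺. E°cell = +0.32 V, n = 6.
log K = nE°cell / 0.0592 = (6)(+0.32) / 0.0592 = 32.4.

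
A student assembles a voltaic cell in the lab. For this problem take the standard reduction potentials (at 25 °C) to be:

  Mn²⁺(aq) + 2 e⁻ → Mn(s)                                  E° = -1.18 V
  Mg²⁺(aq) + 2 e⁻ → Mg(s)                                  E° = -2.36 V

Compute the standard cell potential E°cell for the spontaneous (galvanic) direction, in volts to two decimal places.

The Mn²⁺/Mn couple has the higher reduction potential, so it is the cathode; Mg²⁺/Mg is oxidised at the anode.
E°cell = E°(cathode) − E°(anode) = (-1.18) − (-2.36) = +1.18 V.

+1.18 V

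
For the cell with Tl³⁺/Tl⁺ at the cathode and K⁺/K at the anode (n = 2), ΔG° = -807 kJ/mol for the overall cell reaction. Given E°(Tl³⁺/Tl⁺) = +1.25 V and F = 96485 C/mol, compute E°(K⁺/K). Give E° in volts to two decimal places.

-2.93 V

E°cell = −ΔG°/(nF) = −(-807×10³)/((2)(96485)) = +4.182 V.
Since Tl³⁺/Tl⁺ is the cathode and K⁺/K the anode, E°cell = E°(Tl³⁺/Tl⁺) − E°(K⁺/K).
So E°(K⁺/K) = E°(Tl³⁺/Tl⁺) − E°cell = (+1.25) − (+4.182) = -2.93 V.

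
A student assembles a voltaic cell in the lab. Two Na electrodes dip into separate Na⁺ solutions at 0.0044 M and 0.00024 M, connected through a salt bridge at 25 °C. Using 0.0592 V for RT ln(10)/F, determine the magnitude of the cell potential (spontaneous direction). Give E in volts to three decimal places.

+0.075 V

For a concentration cell E°cell = 0. The 0.0044 M side is the cathode (reduction is favoured where [Na⁺] is higher).
With n = 1, E = −(0.0592/1) log([Na⁺]ₐₙ/[Na⁺]꜀ₐₜ) = −(0.0592/1) log(0.00024/0.0044) = −(0.0592/1)(-1.263) = +0.075 V.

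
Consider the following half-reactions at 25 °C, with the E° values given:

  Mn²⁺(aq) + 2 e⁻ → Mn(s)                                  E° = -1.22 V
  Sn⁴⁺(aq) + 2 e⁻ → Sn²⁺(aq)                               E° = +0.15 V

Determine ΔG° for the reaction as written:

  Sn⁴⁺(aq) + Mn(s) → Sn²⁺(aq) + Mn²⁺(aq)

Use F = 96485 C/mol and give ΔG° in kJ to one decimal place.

As written, Sn⁴⁺/Sn²⁺ is reduced (cathode) and Mn²⁺/Mn is oxidised (anode), so E°cell = (+0.15) − (-1.22) = +1.37 V.
Balancing electrons gives n = 2.
ΔG° = −nFE° = −(2)(96485)(+1.37) = -264,369 J = -264.4 kJ.

-264.4 kJ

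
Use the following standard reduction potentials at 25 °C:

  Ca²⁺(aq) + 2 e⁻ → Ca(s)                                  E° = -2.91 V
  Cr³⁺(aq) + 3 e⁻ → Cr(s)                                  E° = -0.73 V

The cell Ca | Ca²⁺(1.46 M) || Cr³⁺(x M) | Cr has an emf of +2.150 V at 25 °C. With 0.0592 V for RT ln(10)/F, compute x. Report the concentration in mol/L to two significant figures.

0.053 M

Cr³⁺/Cr is the cathode, Ca²⁺/Ca the anode: E°cell = +2.18 V, n = 6.
Overall reaction: 2 Cr³⁺(aq) + 3 Ca(s) → 2 Cr(s) + 3 Ca²⁺(aq); Q = [Ca²⁺]^3/[Cr³⁺]^2.
From E = E° − (0.0592/n) log Q: log Q = (E° − E)·n/0.0592 = (+2.18 − (+2.150))·6/0.0592 = 3.0405.
So 2·log[Cr³⁺] = 3·log(1.46) − log Q = 0.4931 − (3.0405) = -2.5474; log[Cr³⁺] = -2.5474 / 2 = -1.2737; [Cr³⁺] = 10^(-1.2737) ≈ 0.053 M.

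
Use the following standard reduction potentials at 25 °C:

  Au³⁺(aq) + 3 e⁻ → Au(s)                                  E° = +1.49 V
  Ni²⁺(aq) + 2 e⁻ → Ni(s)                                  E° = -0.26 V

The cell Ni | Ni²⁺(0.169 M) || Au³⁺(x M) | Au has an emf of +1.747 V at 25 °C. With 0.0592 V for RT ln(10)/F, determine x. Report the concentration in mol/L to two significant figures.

0.049 M

Au³⁺/Au is the cathode, Ni²⁺/Ni the anode: E°cell = +1.75 V, n = 6.
Overall reaction: 2 Au³⁺(aq) + 3 Ni(s) → 2 Au(s) + 3 Ni²⁺(aq); Q = [Ni²⁺]^3/[Au³⁺]^2.
From E = E° − (0.0592/n) log Q: log Q = (E° − E)·n/0.0592 = (+1.75 − (+1.747))·6/0.0592 = 0.3041.
So 2·log[Au³⁺] = 3·log(0.169) − log Q = -2.3163 − (0.3041) = -2.6204; log[Au³⁺] = -2.6204 / 2 = -1.3102; [Au³⁺] = 10^(-1.3102) ≈ 0.049 M.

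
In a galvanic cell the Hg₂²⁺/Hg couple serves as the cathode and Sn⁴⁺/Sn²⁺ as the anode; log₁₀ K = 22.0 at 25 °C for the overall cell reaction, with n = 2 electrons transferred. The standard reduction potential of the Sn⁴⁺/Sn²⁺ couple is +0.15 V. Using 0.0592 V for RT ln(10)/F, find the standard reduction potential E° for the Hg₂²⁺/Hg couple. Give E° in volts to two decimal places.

E°cell = (0.0592/n)·log K = (0.0592/2)(22.0) = +0.651 V.
Since Hg₂²⁺/Hg is the cathode and Sn⁴⁺/Sn²⁺ the anode, E°cell = E°(Hg₂²⁺/Hg) − E°(Sn⁴⁺/Sn²⁺).
So E°(Hg₂²⁺/Hg) = E°cell + E°(Sn⁴⁺/Sn²⁺) = +0.651 + (+0.15) = +0.80 V.

+0.80 V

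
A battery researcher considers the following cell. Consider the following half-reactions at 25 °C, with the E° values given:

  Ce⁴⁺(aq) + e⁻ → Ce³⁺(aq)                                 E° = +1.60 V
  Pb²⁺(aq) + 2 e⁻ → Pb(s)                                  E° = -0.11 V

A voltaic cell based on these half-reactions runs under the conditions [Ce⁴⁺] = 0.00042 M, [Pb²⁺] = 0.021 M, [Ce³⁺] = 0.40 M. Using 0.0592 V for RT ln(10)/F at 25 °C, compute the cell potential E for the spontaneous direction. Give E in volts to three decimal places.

+1.583 V

Ce⁴⁺/Ce³⁺ is the cathode (higher E°), Pb²⁺/Pb the anode: E°cell = +1.60 − (-0.11) = +1.71 V, n = 2.
Overall: 2 Ce⁴⁺(aq) + Pb(s) → 2 Ce³⁺(aq) + Pb²⁺(aq)
Q = [Ce³⁺]^2·[Pb²⁺] / ([Ce⁴⁺]^2); log Q = 4.280.
E = E° − (0.0592/n) log Q = +1.71 − (0.0592/2)(4.280) = +1.583 V.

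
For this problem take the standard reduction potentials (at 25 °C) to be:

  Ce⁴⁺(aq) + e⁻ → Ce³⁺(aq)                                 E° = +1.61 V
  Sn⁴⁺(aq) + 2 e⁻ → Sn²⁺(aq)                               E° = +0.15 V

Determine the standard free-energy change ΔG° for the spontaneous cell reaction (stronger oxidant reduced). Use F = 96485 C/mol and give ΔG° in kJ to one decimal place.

-281.7 kJ

Ce⁴⁺/Ce³⁺ (E° = +1.61 V) is the cathode; Sn⁴⁺/Sn²⁺ (E° = +0.15 V) is the anode, so E°cell = +1.46 V.
Balancing electrons gives n = 2 (lcm of 1 and 2).
ΔG° = −nFE° = −(2)(96485)(+1.46) = -281,736 J = -281.7 kJ.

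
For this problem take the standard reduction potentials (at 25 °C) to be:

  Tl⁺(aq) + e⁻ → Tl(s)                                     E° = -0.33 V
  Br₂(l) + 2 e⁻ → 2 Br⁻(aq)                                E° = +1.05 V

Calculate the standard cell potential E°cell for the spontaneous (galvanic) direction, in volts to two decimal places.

The Br₂/Br⁻ couple has the higher reduction potential, so it is the cathode; Tl⁺/Tl is oxidised at the anode.
E°cell = E°(cathode) − E°(anode) = (+1.05) − (-0.33) = +1.38 V.

+1.38 V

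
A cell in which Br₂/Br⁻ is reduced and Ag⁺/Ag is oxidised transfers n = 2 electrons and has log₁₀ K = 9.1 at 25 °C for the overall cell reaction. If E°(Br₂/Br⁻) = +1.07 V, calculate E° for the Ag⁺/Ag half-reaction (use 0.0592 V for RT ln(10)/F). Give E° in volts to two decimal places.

E°cell = (0.0592/n)·log K = (0.0592/2)(9.1) = +0.269 V.
Since Br₂/Br⁻ is the cathode and Ag⁺/Ag the anode, E°cell = E°(Br₂/Br⁻) − E°(Ag⁺/Ag).
So E°(Ag⁺/Ag) = E°(Br₂/Br⁻) − E°cell = (+1.07) − (+0.269) = +0.80 V.

+0.80 V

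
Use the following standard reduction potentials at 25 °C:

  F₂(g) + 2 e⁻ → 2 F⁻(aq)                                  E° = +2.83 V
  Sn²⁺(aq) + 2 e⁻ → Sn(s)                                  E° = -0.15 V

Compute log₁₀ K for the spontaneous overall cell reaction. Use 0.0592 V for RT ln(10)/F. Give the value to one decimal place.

Cathode: F₂/F⁻; anode: Sn²⁺/Sn. E°cell = +2.98 V, n = 2.
log K = nE°cell / 0.0592 = (2)(+2.98) / 0.0592 = 100.7.

100.7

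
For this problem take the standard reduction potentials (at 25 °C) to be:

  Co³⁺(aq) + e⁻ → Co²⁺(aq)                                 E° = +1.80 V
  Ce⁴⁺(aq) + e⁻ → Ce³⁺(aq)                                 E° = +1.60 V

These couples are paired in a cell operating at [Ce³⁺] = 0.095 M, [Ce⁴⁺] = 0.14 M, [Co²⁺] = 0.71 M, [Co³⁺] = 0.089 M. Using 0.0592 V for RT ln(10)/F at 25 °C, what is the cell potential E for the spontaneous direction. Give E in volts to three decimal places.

Co³⁺/Co²⁺ is the cathode (higher E°), Ce⁴⁺/Ce³⁺ the anode: E°cell = +1.80 − (+1.60) = +0.20 V, n = 1.
Overall: Co³⁺(aq) + Ce³⁺(aq) → Co²⁺(aq) + Ce⁴⁺(aq)
Q = [Co²⁺]·[Ce⁴⁺] / ([Co³⁺]·[Ce³⁺]); log Q = 1.070.
E = E° − (0.0592/n) log Q = +0.20 − (0.0592/1)(1.070) = +0.137 V.

+0.137 V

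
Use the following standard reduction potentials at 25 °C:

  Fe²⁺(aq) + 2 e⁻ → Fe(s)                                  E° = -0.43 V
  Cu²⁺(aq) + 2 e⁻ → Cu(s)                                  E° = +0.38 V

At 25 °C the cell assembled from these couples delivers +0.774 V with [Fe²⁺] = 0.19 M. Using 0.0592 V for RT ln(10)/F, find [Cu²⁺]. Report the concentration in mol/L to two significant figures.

0.012 M

Cu²⁺/Cu is the cathode, Fe²⁺/Fe the anode: E°cell = +0.81 V, n = 2.
Overall reaction: Cu²⁺(aq) + Fe(s) → Cu(s) + Fe²⁺(aq); Q = [Fe²⁺]^1/[Cu²⁺]^1.
From E = E° − (0.0592/n) log Q: log Q = (E° − E)·n/0.0592 = (+0.81 − (+0.774))·2/0.0592 = 1.2162.
So 1·log[Cu²⁺] = 1·log(0.19) − log Q = -0.7212 − (1.2162) = -1.9374; [Cu²⁺] = 10^(-1.9374) ≈ 0.012 M.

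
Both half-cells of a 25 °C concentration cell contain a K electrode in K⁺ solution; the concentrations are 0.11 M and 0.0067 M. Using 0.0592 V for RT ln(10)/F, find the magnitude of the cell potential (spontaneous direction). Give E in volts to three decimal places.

For a concentration cell E°cell = 0. The 0.11 M side is the cathode (reduction is favoured where [K⁺] is higher).
With n = 1, E = −(0.0592/1) log([K⁺]ₐₙ/[K⁺]꜀ₐₜ) = −(0.0592/1) log(0.0067/0.11) = −(0.0592/1)(-1.215) = +0.072 V.

+0.072 V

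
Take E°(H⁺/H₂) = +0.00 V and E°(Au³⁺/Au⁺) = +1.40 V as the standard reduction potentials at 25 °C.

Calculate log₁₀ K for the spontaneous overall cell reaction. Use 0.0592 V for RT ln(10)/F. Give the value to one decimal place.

47.3

Cathode: Au³⁺/Au⁺; anode: H⁺/H₂. E°cell = +1.40 V, n = 2.
log K = nE°cell / 0.0592 = (2)(+1.40) / 0.0592 = 47.3.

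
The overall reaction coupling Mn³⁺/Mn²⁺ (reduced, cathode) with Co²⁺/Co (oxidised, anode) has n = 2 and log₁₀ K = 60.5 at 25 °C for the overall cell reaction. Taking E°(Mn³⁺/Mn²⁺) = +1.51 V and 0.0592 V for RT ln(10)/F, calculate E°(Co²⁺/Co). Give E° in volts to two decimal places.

E°cell = (0.0592/n)·log K = (0.0592/2)(60.5) = +1.791 V.
Since Mn³⁺/Mn²⁺ is the cathode and Co²⁺/Co the anode, E°cell = E°(Mn³⁺/Mn²⁺) − E°(Co²⁺/Co).
So E°(Co²⁺/Co) = E°(Mn³⁺/Mn²⁺) − E°cell = (+1.51) − (+1.791) = -0.28 V.

-0.28 V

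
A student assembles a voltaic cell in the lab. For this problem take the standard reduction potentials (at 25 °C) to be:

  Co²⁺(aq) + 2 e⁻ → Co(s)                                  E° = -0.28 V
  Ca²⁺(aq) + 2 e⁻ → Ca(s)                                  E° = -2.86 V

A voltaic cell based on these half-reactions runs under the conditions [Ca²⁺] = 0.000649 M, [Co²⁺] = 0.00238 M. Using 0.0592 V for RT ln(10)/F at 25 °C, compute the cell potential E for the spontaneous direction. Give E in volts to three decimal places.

+2.597 V

Co²⁺/Co is the cathode (higher E°), Ca²⁺/Ca the anode: E°cell = -0.28 − (-2.86) = +2.58 V, n = 2.
Overall: Co²⁺(aq) + Ca(s) → Co(s) + Ca²⁺(aq)
Q = [Ca²⁺] / ([Co²⁺]); log Q = -0.564.
E = E° − (0.0592/n) log Q = +2.58 − (0.0592/2)(-0.564) = +2.597 V.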